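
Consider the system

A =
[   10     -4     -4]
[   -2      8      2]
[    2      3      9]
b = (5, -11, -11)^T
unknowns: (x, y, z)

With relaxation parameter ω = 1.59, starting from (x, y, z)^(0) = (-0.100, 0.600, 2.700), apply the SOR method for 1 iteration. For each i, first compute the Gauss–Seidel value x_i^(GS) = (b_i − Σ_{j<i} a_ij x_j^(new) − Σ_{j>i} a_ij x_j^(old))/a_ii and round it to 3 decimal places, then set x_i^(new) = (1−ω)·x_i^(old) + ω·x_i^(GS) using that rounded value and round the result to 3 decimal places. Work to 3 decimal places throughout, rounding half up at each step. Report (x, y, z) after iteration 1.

(2.953, -2.440, -3.286)

Iteration 1:
  x: GS value = (5 - (-4)·0.600 - (-4)·2.700) / (10) = 1.820;  x ← (1−ω)·-0.100 + ω·1.820 = 2.953
  y: GS value = (-11 - (-2)·2.953 - (2)·2.700) / (8) = -1.312;  y ← (1−ω)·0.600 + ω·-1.312 = -2.440
  z: GS value = (-11 - (2)·2.953 - (3)·-2.440) / (9) = -1.065;  z ← (1−ω)·2.700 + ω·-1.065 = -3.286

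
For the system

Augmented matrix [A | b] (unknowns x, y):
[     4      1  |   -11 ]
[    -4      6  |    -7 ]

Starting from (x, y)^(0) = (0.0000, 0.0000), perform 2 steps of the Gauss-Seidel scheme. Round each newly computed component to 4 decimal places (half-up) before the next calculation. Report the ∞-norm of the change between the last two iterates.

Iteration 1:
  x = (-11 - (1)·0.0000) / (4) = -2.7500
  y = (-7 - (-4)·-2.7500) / (6) = -3.0000
Iteration 2:
  x = (-11 - (1)·-3.0000) / (4) = -2.0000
  y = (-7 - (-4)·-2.0000) / (6) = -2.5000
Change: (0.7500, 0.5000) → max |·| = 0.7500

0.7500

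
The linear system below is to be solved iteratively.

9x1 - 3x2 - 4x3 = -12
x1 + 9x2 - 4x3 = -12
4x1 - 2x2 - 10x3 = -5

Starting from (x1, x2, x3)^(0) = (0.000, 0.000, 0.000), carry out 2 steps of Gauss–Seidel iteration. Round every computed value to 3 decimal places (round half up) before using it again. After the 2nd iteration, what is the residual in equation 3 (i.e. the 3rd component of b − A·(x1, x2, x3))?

0.000

Iteration 1:
  x1 = (-12 - (-3)·0.000 - (-4)·0.000) / (9) = -1.333
  x2 = (-12 - (1)·-1.333 - (-4)·0.000) / (9) = -1.185
  x3 = (-5 - (4)·-1.333 - (-2)·-1.185) / (-10) = 0.204
Iteration 2:
  x1 = (-12 - (-3)·-1.185 - (-4)·0.204) / (9) = -1.638
  x2 = (-12 - (1)·-1.638 - (-4)·0.204) / (9) = -1.061
  x3 = (-5 - (4)·-1.638 - (-2)·-1.061) / (-10) = 0.057
Residual b − A·x = (-0.213, -0.585, 0.000)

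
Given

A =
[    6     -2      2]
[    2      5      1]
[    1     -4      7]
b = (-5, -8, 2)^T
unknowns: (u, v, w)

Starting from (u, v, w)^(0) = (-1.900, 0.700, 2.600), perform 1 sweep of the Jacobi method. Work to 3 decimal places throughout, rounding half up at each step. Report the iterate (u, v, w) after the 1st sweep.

(-1.467, -1.360, 0.957)

Iteration 1:
  u = (-5 - (-2)·0.700 - (2)·2.600) / (6) = -1.467
  v = (-8 - (2)·-1.900 - (1)·2.600) / (5) = -1.360
  w = (2 - (1)·-1.900 - (-4)·0.700) / (7) = 0.957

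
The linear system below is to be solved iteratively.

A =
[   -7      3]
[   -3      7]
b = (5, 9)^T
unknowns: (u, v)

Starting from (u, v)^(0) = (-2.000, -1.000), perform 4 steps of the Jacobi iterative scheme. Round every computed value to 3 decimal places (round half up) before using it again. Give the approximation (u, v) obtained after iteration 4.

(-0.260, 1.126)

Iteration 1:
  u = (5 - (3)·-1.000) / (-7) = -1.143
  v = (9 - (-3)·-2.000) / (7) = 0.429
Iteration 2:
  u = (5 - (3)·0.429) / (-7) = -0.530
  v = (9 - (-3)·-1.143) / (7) = 0.796
Iteration 3:
  u = (5 - (3)·0.796) / (-7) = -0.373
  v = (9 - (-3)·-0.530) / (7) = 1.059
Iteration 4:
  u = (5 - (3)·1.059) / (-7) = -0.260
  v = (9 - (-3)·-0.373) / (7) = 1.126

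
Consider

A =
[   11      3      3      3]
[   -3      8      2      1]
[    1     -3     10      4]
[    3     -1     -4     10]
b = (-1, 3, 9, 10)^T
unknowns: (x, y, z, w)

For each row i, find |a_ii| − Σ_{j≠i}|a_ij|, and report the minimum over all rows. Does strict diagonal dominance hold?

2

row 1: |11| − (3+3+3) = 2
row 2: |8| − (3+2+1) = 2
row 3: |10| − (1+3+4) = 2
row 4: |10| − (3+1+4) = 2
minimum over rows = 2 → strictly diagonally dominant (convergence guaranteed)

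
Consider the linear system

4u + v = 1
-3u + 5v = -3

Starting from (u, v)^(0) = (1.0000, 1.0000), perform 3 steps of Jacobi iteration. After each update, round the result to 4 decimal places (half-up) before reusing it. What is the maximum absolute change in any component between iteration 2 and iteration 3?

Iteration 1:
  u = (1 - (1)·1.0000) / (4) = 0.0000
  v = (-3 - (-3)·1.0000) / (5) = 0.0000
Iteration 2:
  u = (1 - (1)·0.0000) / (4) = 0.2500
  v = (-3 - (-3)·0.0000) / (5) = -0.6000
Iteration 3:
  u = (1 - (1)·-0.6000) / (4) = 0.4000
  v = (-3 - (-3)·0.2500) / (5) = -0.4500
Change: (0.1500, 0.1500) → max |·| = 0.1500

0.1500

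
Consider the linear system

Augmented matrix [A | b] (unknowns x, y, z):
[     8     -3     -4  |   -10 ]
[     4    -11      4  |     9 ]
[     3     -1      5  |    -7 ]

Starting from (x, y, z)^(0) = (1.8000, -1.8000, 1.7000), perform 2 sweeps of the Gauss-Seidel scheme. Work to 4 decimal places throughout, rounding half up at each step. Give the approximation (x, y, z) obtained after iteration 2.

(-1.9082, -1.8296, -0.6210)

Iteration 1:
  x = (-10 - (-3)·-1.8000 - (-4)·1.7000) / (8) = -1.0750
  y = (9 - (4)·-1.0750 - (4)·1.7000) / (-11) = -0.5909
  z = (-7 - (3)·-1.0750 - (-1)·-0.5909) / (5) = -0.8732
Iteration 2:
  x = (-10 - (-3)·-0.5909 - (-4)·-0.8732) / (8) = -1.9082
  y = (9 - (4)·-1.9082 - (4)·-0.8732) / (-11) = -1.8296
  z = (-7 - (3)·-1.9082 - (-1)·-1.8296) / (5) = -0.6210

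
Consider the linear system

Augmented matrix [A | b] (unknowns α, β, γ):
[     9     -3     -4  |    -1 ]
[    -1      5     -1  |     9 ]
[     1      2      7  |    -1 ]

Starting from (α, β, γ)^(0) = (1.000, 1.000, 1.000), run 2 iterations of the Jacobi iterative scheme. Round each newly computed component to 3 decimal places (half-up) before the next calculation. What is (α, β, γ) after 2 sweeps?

(0.368, 1.819, -0.867)

Iteration 1:
  α = (-1 - (-3)·1.000 - (-4)·1.000) / (9) = 0.667
  β = (9 - (-1)·1.000 - (-1)·1.000) / (5) = 2.200
  γ = (-1 - (1)·1.000 - (2)·1.000) / (7) = -0.571
Iteration 2:
  α = (-1 - (-3)·2.200 - (-4)·-0.571) / (9) = 0.368
  β = (9 - (-1)·0.667 - (-1)·-0.571) / (5) = 1.819
  γ = (-1 - (1)·0.667 - (2)·2.200) / (7) = -0.867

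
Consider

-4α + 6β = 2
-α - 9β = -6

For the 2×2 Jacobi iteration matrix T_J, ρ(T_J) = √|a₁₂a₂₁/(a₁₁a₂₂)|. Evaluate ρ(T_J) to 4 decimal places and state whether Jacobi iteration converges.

0.4082

a₁₂a₂₁/(a₁₁a₂₂) = (6)·(-1) / ((-4)·(-9)) = -0.166667
ρ = √|-0.166667| = √0.166667 = 0.4082
ρ < 1, so Jacobi converges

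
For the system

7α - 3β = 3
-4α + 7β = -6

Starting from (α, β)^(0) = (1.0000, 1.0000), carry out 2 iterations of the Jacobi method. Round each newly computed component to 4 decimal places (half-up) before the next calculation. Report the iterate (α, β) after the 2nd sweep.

Iteration 1:
  α = (3 - (-3)·1.0000) / (7) = 0.8571
  β = (-6 - (-4)·1.0000) / (7) = -0.2857
Iteration 2:
  α = (3 - (-3)·-0.2857) / (7) = 0.3061
  β = (-6 - (-4)·0.8571) / (7) = -0.3674

(0.3061, -0.3674)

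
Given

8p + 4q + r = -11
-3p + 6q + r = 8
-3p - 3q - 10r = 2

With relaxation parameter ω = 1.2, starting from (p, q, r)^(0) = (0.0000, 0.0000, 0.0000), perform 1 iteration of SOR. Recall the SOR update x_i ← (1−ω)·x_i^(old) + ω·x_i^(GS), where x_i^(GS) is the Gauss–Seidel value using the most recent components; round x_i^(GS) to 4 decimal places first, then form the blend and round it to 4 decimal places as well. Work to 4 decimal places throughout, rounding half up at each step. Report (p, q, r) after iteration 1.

Iteration 1:
  p: GS value = (-11 - (4)·0.0000 - (1)·0.0000) / (8) = -1.3750;  p ← (1−ω)·0.0000 + ω·-1.3750 = -1.6500
  q: GS value = (8 - (-3)·-1.6500 - (1)·0.0000) / (6) = 0.5083;  q ← (1−ω)·0.0000 + ω·0.5083 = 0.6100
  r: GS value = (2 - (-3)·-1.6500 - (-3)·0.6100) / (-10) = 0.1120;  r ← (1−ω)·0.0000 + ω·0.1120 = 0.1344

(-1.6500, 0.6100, 0.1344)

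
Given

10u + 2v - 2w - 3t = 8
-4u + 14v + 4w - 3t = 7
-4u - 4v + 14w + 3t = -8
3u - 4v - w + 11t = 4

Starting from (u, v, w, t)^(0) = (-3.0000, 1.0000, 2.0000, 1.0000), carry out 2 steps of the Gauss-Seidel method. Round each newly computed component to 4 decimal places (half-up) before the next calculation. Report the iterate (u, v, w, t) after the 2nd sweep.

Iteration 1:
  u = (8 - (2)·1.0000 - (-2)·2.0000 - (-3)·1.0000) / (10) = 1.3000
  v = (7 - (-4)·1.3000 - (4)·2.0000 - (-3)·1.0000) / (14) = 0.5143
  w = (-8 - (-4)·1.3000 - (-4)·0.5143 - (3)·1.0000) / (14) = -0.2673
  t = (4 - (3)·1.3000 - (-4)·0.5143 - (-1)·-0.2673) / (11) = 0.1718
Iteration 2:
  u = (8 - (2)·0.5143 - (-2)·-0.2673 - (-3)·0.1718) / (10) = 0.6952
  v = (7 - (-4)·0.6952 - (4)·-0.2673 - (-3)·0.1718) / (14) = 0.8118
  w = (-8 - (-4)·0.6952 - (-4)·0.8118 - (3)·0.1718) / (14) = -0.1777
  t = (4 - (3)·0.6952 - (-4)·0.8118 - (-1)·-0.1777) / (11) = 0.4531

(0.6952, 0.8118, -0.1777, 0.4531)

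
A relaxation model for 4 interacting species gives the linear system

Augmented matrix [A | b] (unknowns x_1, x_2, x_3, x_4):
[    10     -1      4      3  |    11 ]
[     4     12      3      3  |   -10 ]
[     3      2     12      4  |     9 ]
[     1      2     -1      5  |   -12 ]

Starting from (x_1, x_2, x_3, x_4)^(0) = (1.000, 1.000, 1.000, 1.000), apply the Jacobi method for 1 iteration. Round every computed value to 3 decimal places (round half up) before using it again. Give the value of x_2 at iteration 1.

Iteration 1:
  x_1 = (11 - (-1)·1.000 - (4)·1.000 - (3)·1.000) / (10) = 0.500
  x_2 = (-10 - (4)·1.000 - (3)·1.000 - (3)·1.000) / (12) = -1.667
  x_3 = (9 - (3)·1.000 - (2)·1.000 - (4)·1.000) / (12) = 0.000
  x_4 = (-12 - (1)·1.000 - (2)·1.000 - (-1)·1.000) / (5) = -2.800

-1.667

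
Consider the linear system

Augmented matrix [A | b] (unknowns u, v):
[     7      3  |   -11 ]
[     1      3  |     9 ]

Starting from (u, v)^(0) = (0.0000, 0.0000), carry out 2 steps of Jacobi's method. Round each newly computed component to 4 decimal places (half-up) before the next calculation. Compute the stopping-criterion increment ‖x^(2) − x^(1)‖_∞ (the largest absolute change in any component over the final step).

Iteration 1:
  u = (-11 - (3)·0.0000) / (7) = -1.5714
  v = (9 - (1)·0.0000) / (3) = 3.0000
Iteration 2:
  u = (-11 - (3)·3.0000) / (7) = -2.8571
  v = (9 - (1)·-1.5714) / (3) = 3.5238
Change: (-1.2857, 0.5238) → max |·| = 1.2857

1.2857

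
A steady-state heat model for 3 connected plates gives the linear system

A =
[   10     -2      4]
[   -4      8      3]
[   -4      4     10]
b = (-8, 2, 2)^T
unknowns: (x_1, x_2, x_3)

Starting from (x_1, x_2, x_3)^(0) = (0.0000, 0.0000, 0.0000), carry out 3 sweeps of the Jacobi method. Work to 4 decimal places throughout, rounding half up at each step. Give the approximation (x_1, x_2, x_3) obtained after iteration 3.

(-0.7570, -0.0825, -0.0420)

Iteration 1:
  x_1 = (-8 - (-2)·0.0000 - (4)·0.0000) / (10) = -0.8000
  x_2 = (2 - (-4)·0.0000 - (3)·0.0000) / (8) = 0.2500
  x_3 = (2 - (-4)·0.0000 - (4)·0.0000) / (10) = 0.2000
Iteration 2:
  x_1 = (-8 - (-2)·0.2500 - (4)·0.2000) / (10) = -0.8300
  x_2 = (2 - (-4)·-0.8000 - (3)·0.2000) / (8) = -0.2250
  x_3 = (2 - (-4)·-0.8000 - (4)·0.2500) / (10) = -0.2200
Iteration 3:
  x_1 = (-8 - (-2)·-0.2250 - (4)·-0.2200) / (10) = -0.7570
  x_2 = (2 - (-4)·-0.8300 - (3)·-0.2200) / (8) = -0.0825
  x_3 = (2 - (-4)·-0.8300 - (4)·-0.2250) / (10) = -0.0420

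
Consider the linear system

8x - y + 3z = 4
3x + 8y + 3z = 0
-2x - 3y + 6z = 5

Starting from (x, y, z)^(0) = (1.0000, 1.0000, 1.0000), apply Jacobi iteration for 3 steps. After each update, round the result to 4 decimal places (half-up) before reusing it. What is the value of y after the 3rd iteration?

Iteration 1:
  x = (4 - (-1)·1.0000 - (3)·1.0000) / (8) = 0.2500
  y = (0 - (3)·1.0000 - (3)·1.0000) / (8) = -0.7500
  z = (5 - (-2)·1.0000 - (-3)·1.0000) / (6) = 1.6667
Iteration 2:
  x = (4 - (-1)·-0.7500 - (3)·1.6667) / (8) = -0.2188
  y = (0 - (3)·0.2500 - (3)·1.6667) / (8) = -0.7188
  z = (5 - (-2)·0.2500 - (-3)·-0.7500) / (6) = 0.5417
Iteration 3:
  x = (4 - (-1)·-0.7188 - (3)·0.5417) / (8) = 0.2070
  y = (0 - (3)·-0.2188 - (3)·0.5417) / (8) = -0.1211
  z = (5 - (-2)·-0.2188 - (-3)·-0.7188) / (6) = 0.4010

-0.1211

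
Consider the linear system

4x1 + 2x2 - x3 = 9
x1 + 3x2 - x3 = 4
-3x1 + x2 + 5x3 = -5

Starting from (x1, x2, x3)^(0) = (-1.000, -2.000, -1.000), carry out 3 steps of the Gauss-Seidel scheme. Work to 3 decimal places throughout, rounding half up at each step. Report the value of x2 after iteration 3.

Iteration 1:
  x1 = (9 - (2)·-2.000 - (-1)·-1.000) / (4) = 3.000
  x2 = (4 - (1)·3.000 - (-1)·-1.000) / (3) = 0.000
  x3 = (-5 - (-3)·3.000 - (1)·0.000) / (5) = 0.800
Iteration 2:
  x1 = (9 - (2)·0.000 - (-1)·0.800) / (4) = 2.450
  x2 = (4 - (1)·2.450 - (-1)·0.800) / (3) = 0.783
  x3 = (-5 - (-3)·2.450 - (1)·0.783) / (5) = 0.313
Iteration 3:
  x1 = (9 - (2)·0.783 - (-1)·0.313) / (4) = 1.937
  x2 = (4 - (1)·1.937 - (-1)·0.313) / (3) = 0.792
  x3 = (-5 - (-3)·1.937 - (1)·0.792) / (5) = 0.004

0.792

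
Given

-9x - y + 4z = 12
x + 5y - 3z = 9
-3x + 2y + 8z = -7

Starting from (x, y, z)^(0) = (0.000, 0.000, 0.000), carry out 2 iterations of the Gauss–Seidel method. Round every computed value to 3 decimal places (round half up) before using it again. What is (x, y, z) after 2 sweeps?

(-2.404, 1.146, -2.063)

Iteration 1:
  x = (12 - (-1)·0.000 - (4)·0.000) / (-9) = -1.333
  y = (9 - (1)·-1.333 - (-3)·0.000) / (5) = 2.067
  z = (-7 - (-3)·-1.333 - (2)·2.067) / (8) = -1.892
Iteration 2:
  x = (12 - (-1)·2.067 - (4)·-1.892) / (-9) = -2.404
  y = (9 - (1)·-2.404 - (-3)·-1.892) / (5) = 1.146
  z = (-7 - (-3)·-2.404 - (2)·1.146) / (8) = -2.063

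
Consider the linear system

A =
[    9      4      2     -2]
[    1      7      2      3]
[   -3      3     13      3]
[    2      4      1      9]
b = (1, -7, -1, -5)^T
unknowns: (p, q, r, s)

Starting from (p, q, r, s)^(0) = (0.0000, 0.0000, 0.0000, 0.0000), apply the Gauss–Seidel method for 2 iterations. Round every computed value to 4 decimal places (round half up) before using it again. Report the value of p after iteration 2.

Iteration 1:
  p = (1 - (4)·0.0000 - (2)·0.0000 - (-2)·0.0000) / (9) = 0.1111
  q = (-7 - (1)·0.1111 - (2)·0.0000 - (3)·0.0000) / (7) = -1.0159
  r = (-1 - (-3)·0.1111 - (3)·-1.0159 - (3)·0.0000) / (13) = 0.1832
  s = (-5 - (2)·0.1111 - (4)·-1.0159 - (1)·0.1832) / (9) = -0.1491
Iteration 2:
  p = (1 - (4)·-1.0159 - (2)·0.1832 - (-2)·-0.1491) / (9) = 0.4888
  q = (-7 - (1)·0.4888 - (2)·0.1832 - (3)·-0.1491) / (7) = -1.0583
  r = (-1 - (-3)·0.4888 - (3)·-1.0583 - (3)·-0.1491) / (13) = 0.3145
  s = (-5 - (2)·0.4888 - (4)·-1.0583 - (1)·0.3145) / (9) = -0.2288

0.4888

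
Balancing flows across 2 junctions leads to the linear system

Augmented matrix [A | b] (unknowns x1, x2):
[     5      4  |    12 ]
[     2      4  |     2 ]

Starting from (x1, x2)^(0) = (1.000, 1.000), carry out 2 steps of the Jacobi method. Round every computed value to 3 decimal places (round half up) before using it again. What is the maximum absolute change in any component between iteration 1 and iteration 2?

0.800

Iteration 1:
  x1 = (12 - (4)·1.000) / (5) = 1.600
  x2 = (2 - (2)·1.000) / (4) = 0.000
Iteration 2:
  x1 = (12 - (4)·0.000) / (5) = 2.400
  x2 = (2 - (2)·1.600) / (4) = -0.300
Change: (0.800, -0.300) → max |·| = 0.800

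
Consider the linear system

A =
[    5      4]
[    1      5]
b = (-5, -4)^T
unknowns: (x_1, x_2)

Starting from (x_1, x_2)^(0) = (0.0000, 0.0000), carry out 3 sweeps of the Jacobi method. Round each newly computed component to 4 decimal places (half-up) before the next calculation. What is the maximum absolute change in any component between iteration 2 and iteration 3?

0.1600

Iteration 1:
  x_1 = (-5 - (4)·0.0000) / (5) = -1.0000
  x_2 = (-4 - (1)·0.0000) / (5) = -0.8000
Iteration 2:
  x_1 = (-5 - (4)·-0.8000) / (5) = -0.3600
  x_2 = (-4 - (1)·-1.0000) / (5) = -0.6000
Iteration 3:
  x_1 = (-5 - (4)·-0.6000) / (5) = -0.5200
  x_2 = (-4 - (1)·-0.3600) / (5) = -0.7280
Change: (-0.1600, -0.1280) → max |·| = 0.1600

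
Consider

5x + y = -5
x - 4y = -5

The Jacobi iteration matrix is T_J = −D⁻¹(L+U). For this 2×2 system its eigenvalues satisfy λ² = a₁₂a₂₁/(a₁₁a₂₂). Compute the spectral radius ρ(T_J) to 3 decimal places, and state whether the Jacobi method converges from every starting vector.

a₁₂a₂₁/(a₁₁a₂₂) = (1)·(1) / ((5)·(-4)) = -0.050000
ρ = √|-0.050000| = √0.050000 = 0.224
ρ < 1, so Jacobi converges

0.224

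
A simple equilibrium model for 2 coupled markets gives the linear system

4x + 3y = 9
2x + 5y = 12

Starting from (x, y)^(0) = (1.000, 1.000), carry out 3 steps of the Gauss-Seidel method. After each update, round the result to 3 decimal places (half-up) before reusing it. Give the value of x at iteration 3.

0.720

Iteration 1:
  x = (9 - (3)·1.000) / (4) = 1.500
  y = (12 - (2)·1.500) / (5) = 1.800
Iteration 2:
  x = (9 - (3)·1.800) / (4) = 0.900
  y = (12 - (2)·0.900) / (5) = 2.040
Iteration 3:
  x = (9 - (3)·2.040) / (4) = 0.720
  y = (12 - (2)·0.720) / (5) = 2.112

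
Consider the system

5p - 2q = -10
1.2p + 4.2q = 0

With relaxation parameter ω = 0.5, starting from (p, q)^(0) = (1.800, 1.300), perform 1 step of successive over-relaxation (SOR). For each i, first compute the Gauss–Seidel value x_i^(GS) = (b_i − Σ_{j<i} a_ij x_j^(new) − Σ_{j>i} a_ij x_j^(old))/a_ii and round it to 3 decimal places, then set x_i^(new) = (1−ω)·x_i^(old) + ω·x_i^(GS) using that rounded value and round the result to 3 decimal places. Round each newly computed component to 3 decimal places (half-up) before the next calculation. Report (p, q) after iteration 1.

(0.160, 0.627)

Iteration 1:
  p: GS value = (-10 - (-2)·1.300) / (5) = -1.480;  p ← (1−ω)·1.800 + ω·-1.480 = 0.160
  q: GS value = (0 - (1.2)·0.160) / (4.2) = -0.046;  q ← (1−ω)·1.300 + ω·-0.046 = 0.627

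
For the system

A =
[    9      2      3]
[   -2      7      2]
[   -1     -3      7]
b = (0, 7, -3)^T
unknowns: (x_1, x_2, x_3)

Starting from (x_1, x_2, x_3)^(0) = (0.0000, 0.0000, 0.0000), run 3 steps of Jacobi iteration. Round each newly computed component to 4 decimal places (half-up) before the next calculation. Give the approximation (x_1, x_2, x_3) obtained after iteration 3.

Iteration 1:
  x_1 = (0 - (2)·0.0000 - (3)·0.0000) / (9) = 0.0000
  x_2 = (7 - (-2)·0.0000 - (2)·0.0000) / (7) = 1.0000
  x_3 = (-3 - (-1)·0.0000 - (-3)·0.0000) / (7) = -0.4286
Iteration 2:
  x_1 = (0 - (2)·1.0000 - (3)·-0.4286) / (9) = -0.0794
  x_2 = (7 - (-2)·0.0000 - (2)·-0.4286) / (7) = 1.1225
  x_3 = (-3 - (-1)·0.0000 - (-3)·1.0000) / (7) = 0.0000
Iteration 3:
  x_1 = (0 - (2)·1.1225 - (3)·0.0000) / (9) = -0.2494
  x_2 = (7 - (-2)·-0.0794 - (2)·0.0000) / (7) = 0.9773
  x_3 = (-3 - (-1)·-0.0794 - (-3)·1.1225) / (7) = 0.0412

(-0.2494, 0.9773, 0.0412)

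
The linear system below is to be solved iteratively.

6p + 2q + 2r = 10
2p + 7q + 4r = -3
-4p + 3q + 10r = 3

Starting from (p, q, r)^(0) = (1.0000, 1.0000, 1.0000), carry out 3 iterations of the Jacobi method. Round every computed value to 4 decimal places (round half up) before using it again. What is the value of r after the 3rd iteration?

1.3676

Iteration 1:
  p = (10 - (2)·1.0000 - (2)·1.0000) / (6) = 1.0000
  q = (-3 - (2)·1.0000 - (4)·1.0000) / (7) = -1.2857
  r = (3 - (-4)·1.0000 - (3)·1.0000) / (10) = 0.4000
Iteration 2:
  p = (10 - (2)·-1.2857 - (2)·0.4000) / (6) = 1.9619
  q = (-3 - (2)·1.0000 - (4)·0.4000) / (7) = -0.9429
  r = (3 - (-4)·1.0000 - (3)·-1.2857) / (10) = 1.0857
Iteration 3:
  p = (10 - (2)·-0.9429 - (2)·1.0857) / (6) = 1.6191
  q = (-3 - (2)·1.9619 - (4)·1.0857) / (7) = -1.6095
  r = (3 - (-4)·1.9619 - (3)·-0.9429) / (10) = 1.3676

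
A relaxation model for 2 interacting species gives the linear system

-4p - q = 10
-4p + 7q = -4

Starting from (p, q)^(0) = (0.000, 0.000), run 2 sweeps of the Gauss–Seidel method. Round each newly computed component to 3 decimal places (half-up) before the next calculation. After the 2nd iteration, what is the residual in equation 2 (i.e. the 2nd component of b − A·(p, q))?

-0.002

Iteration 1:
  p = (10 - (-1)·0.000) / (-4) = -2.500
  q = (-4 - (-4)·-2.500) / (7) = -2.000
Iteration 2:
  p = (10 - (-1)·-2.000) / (-4) = -2.000
  q = (-4 - (-4)·-2.000) / (7) = -1.714
Residual b − A·x = (0.286, -0.002)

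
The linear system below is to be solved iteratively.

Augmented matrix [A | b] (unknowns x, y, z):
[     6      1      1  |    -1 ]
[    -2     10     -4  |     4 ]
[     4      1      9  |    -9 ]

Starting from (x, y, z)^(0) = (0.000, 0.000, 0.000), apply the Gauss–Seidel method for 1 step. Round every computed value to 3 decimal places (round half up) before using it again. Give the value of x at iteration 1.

Iteration 1:
  x = (-1 - (1)·0.000 - (1)·0.000) / (6) = -0.167
  y = (4 - (-2)·-0.167 - (-4)·0.000) / (10) = 0.367
  z = (-9 - (4)·-0.167 - (1)·0.367) / (9) = -0.967

-0.167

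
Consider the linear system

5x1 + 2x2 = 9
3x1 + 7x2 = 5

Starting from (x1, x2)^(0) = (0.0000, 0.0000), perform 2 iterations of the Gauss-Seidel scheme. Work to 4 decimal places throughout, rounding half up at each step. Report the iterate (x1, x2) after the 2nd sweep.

Iteration 1:
  x1 = (9 - (2)·0.0000) / (5) = 1.8000
  x2 = (5 - (3)·1.8000) / (7) = -0.0571
Iteration 2:
  x1 = (9 - (2)·-0.0571) / (5) = 1.8228
  x2 = (5 - (3)·1.8228) / (7) = -0.0669

(1.8228, -0.0669)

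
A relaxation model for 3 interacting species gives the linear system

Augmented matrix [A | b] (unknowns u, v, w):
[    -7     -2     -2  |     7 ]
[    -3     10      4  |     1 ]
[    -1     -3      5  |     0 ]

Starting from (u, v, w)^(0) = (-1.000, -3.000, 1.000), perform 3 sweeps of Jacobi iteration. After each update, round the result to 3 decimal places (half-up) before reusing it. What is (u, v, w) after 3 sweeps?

Iteration 1:
  u = (7 - (-2)·-3.000 - (-2)·1.000) / (-7) = -0.429
  v = (1 - (-3)·-1.000 - (4)·1.000) / (10) = -0.600
  w = (0 - (-1)·-1.000 - (-3)·-3.000) / (5) = -2.000
Iteration 2:
  u = (7 - (-2)·-0.600 - (-2)·-2.000) / (-7) = -0.257
  v = (1 - (-3)·-0.429 - (4)·-2.000) / (10) = 0.771
  w = (0 - (-1)·-0.429 - (-3)·-0.600) / (5) = -0.446
Iteration 3:
  u = (7 - (-2)·0.771 - (-2)·-0.446) / (-7) = -1.093
  v = (1 - (-3)·-0.257 - (4)·-0.446) / (10) = 0.201
  w = (0 - (-1)·-0.257 - (-3)·0.771) / (5) = 0.411

(-1.093, 0.201, 0.411)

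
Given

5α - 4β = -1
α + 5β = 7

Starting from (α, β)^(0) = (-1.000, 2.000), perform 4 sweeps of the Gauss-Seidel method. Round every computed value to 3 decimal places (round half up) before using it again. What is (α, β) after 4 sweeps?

Iteration 1:
  α = (-1 - (-4)·2.000) / (5) = 1.400
  β = (7 - (1)·1.400) / (5) = 1.120
Iteration 2:
  α = (-1 - (-4)·1.120) / (5) = 0.696
  β = (7 - (1)·0.696) / (5) = 1.261
Iteration 3:
  α = (-1 - (-4)·1.261) / (5) = 0.809
  β = (7 - (1)·0.809) / (5) = 1.238
Iteration 4:
  α = (-1 - (-4)·1.238) / (5) = 0.790
  β = (7 - (1)·0.790) / (5) = 1.242

(0.790, 1.242)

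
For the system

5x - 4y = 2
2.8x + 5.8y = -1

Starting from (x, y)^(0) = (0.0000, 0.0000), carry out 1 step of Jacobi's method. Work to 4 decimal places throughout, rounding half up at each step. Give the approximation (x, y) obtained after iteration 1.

Iteration 1:
  x = (2 - (-4)·0.0000) / (5) = 0.4000
  y = (-1 - (2.8)·0.0000) / (5.8) = -0.1724

(0.4000, -0.1724)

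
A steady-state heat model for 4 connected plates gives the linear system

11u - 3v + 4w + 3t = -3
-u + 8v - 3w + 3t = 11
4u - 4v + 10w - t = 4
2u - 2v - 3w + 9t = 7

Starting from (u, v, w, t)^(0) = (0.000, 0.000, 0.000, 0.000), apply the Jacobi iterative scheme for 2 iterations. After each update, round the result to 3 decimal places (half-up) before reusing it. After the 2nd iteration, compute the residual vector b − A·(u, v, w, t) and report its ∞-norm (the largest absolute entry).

Iteration 1:
  u = (-3 - (-3)·0.000 - (4)·0.000 - (3)·0.000) / (11) = -0.273
  v = (11 - (-1)·0.000 - (-3)·0.000 - (3)·0.000) / (8) = 1.375
  w = (4 - (4)·0.000 - (-4)·0.000 - (-1)·0.000) / (10) = 0.400
  t = (7 - (2)·0.000 - (-2)·0.000 - (-3)·0.000) / (9) = 0.778
Iteration 2:
  u = (-3 - (-3)·1.375 - (4)·0.400 - (3)·0.778) / (11) = -0.255
  v = (11 - (-1)·-0.273 - (-3)·0.400 - (3)·0.778) / (8) = 1.199
  w = (4 - (4)·-0.273 - (-4)·1.375 - (-1)·0.778) / (10) = 1.137
  t = (7 - (2)·-0.273 - (-2)·1.375 - (-3)·0.400) / (9) = 1.277
Residual b − A·x = (-4.977, 0.733, -0.277, 1.826); ∞-norm = 4.977

4.977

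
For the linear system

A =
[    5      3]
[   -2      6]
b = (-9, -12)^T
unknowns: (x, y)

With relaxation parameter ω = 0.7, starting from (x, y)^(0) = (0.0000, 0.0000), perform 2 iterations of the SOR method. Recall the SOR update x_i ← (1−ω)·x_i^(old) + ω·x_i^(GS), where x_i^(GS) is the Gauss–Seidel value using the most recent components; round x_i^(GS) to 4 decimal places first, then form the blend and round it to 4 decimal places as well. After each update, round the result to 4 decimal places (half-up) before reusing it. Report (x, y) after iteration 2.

Iteration 1:
  x: GS value = (-9 - (3)·0.0000) / (5) = -1.8000;  x ← (1−ω)·0.0000 + ω·-1.8000 = -1.2600
  y: GS value = (-12 - (-2)·-1.2600) / (6) = -2.4200;  y ← (1−ω)·0.0000 + ω·-2.4200 = -1.6940
Iteration 2:
  x: GS value = (-9 - (3)·-1.6940) / (5) = -0.7836;  x ← (1−ω)·-1.2600 + ω·-0.7836 = -0.9265
  y: GS value = (-12 - (-2)·-0.9265) / (6) = -2.3088;  y ← (1−ω)·-1.6940 + ω·-2.3088 = -2.1244

(-0.9265, -2.1244)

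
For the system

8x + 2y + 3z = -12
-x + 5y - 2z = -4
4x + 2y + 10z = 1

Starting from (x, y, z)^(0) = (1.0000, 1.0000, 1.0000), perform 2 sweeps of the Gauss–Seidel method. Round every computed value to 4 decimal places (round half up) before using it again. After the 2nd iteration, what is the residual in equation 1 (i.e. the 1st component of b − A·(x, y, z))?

0.3160

Iteration 1:
  x = (-12 - (2)·1.0000 - (3)·1.0000) / (8) = -2.1250
  y = (-4 - (-1)·-2.1250 - (-2)·1.0000) / (5) = -0.8250
  z = (1 - (4)·-2.1250 - (2)·-0.8250) / (10) = 1.1150
Iteration 2:
  x = (-12 - (2)·-0.8250 - (3)·1.1150) / (8) = -1.7119
  y = (-4 - (-1)·-1.7119 - (-2)·1.1150) / (5) = -0.6964
  z = (1 - (4)·-1.7119 - (2)·-0.6964) / (10) = 0.9240
Residual b − A·x = (0.3160, -0.3819, 0.0004)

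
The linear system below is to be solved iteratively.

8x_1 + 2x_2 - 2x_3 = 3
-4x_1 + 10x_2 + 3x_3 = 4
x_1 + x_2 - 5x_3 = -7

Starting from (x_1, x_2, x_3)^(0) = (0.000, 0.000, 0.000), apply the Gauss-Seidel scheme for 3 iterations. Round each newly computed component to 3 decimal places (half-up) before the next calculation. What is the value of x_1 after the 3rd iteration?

0.721

Iteration 1:
  x_1 = (3 - (2)·0.000 - (-2)·0.000) / (8) = 0.375
  x_2 = (4 - (-4)·0.375 - (3)·0.000) / (10) = 0.550
  x_3 = (-7 - (1)·0.375 - (1)·0.550) / (-5) = 1.585
Iteration 2:
  x_1 = (3 - (2)·0.550 - (-2)·1.585) / (8) = 0.634
  x_2 = (4 - (-4)·0.634 - (3)·1.585) / (10) = 0.178
  x_3 = (-7 - (1)·0.634 - (1)·0.178) / (-5) = 1.562
Iteration 3:
  x_1 = (3 - (2)·0.178 - (-2)·1.562) / (8) = 0.721
  x_2 = (4 - (-4)·0.721 - (3)·1.562) / (10) = 0.220
  x_3 = (-7 - (1)·0.721 - (1)·0.220) / (-5) = 1.588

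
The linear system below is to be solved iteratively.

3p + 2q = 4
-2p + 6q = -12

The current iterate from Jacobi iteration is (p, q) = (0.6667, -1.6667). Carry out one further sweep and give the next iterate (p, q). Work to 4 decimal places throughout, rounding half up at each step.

One sweep:
  p = (4 - (2)·-1.6667) / (3) = 2.4445
  q = (-12 - (-2)·0.6667) / (6) = -1.7778

(2.4445, -1.7778)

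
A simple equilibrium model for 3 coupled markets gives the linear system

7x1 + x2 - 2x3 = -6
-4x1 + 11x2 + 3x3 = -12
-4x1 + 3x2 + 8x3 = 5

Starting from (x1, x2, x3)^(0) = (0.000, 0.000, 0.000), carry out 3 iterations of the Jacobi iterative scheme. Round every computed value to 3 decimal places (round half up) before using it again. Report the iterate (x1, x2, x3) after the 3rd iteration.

Iteration 1:
  x1 = (-6 - (1)·0.000 - (-2)·0.000) / (7) = -0.857
  x2 = (-12 - (-4)·0.000 - (3)·0.000) / (11) = -1.091
  x3 = (5 - (-4)·0.000 - (3)·0.000) / (8) = 0.625
Iteration 2:
  x1 = (-6 - (1)·-1.091 - (-2)·0.625) / (7) = -0.523
  x2 = (-12 - (-4)·-0.857 - (3)·0.625) / (11) = -1.573
  x3 = (5 - (-4)·-0.857 - (3)·-1.091) / (8) = 0.606
Iteration 3:
  x1 = (-6 - (1)·-1.573 - (-2)·0.606) / (7) = -0.459
  x2 = (-12 - (-4)·-0.523 - (3)·0.606) / (11) = -1.446
  x3 = (5 - (-4)·-0.523 - (3)·-1.573) / (8) = 0.953

(-0.459, -1.446, 0.953)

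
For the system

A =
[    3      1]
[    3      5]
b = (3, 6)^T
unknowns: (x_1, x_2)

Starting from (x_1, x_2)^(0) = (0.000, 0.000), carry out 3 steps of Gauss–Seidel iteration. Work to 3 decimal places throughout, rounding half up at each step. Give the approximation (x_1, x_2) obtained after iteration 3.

(0.760, 0.744)

Iteration 1:
  x_1 = (3 - (1)·0.000) / (3) = 1.000
  x_2 = (6 - (3)·1.000) / (5) = 0.600
Iteration 2:
  x_1 = (3 - (1)·0.600) / (3) = 0.800
  x_2 = (6 - (3)·0.800) / (5) = 0.720
Iteration 3:
  x_1 = (3 - (1)·0.720) / (3) = 0.760
  x_2 = (6 - (3)·0.760) / (5) = 0.744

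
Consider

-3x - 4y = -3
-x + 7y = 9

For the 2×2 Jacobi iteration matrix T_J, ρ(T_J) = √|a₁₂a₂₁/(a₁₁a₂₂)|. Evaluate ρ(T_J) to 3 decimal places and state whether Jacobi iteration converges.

a₁₂a₂₁/(a₁₁a₂₂) = (-4)·(-1) / ((-3)·(7)) = -0.190476
ρ = √|-0.190476| = √0.190476 = 0.436
ρ < 1, so Jacobi converges

0.436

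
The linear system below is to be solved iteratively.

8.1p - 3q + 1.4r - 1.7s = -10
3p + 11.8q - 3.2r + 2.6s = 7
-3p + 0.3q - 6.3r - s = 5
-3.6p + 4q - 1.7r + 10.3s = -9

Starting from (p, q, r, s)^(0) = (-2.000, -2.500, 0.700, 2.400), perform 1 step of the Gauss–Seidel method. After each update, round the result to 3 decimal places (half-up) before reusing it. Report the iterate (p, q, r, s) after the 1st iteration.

(-1.778, 0.706, -0.294, -1.818)

Iteration 1:
  p = (-10 - (-3)·-2.500 - (1.4)·0.700 - (-1.7)·2.400) / (8.1) = -1.778
  q = (7 - (3)·-1.778 - (-3.2)·0.700 - (2.6)·2.400) / (11.8) = 0.706
  r = (5 - (-3)·-1.778 - (0.3)·0.706 - (-1)·2.400) / (-6.3) = -0.294
  s = (-9 - (-3.6)·-1.778 - (4)·0.706 - (-1.7)·-0.294) / (10.3) = -1.818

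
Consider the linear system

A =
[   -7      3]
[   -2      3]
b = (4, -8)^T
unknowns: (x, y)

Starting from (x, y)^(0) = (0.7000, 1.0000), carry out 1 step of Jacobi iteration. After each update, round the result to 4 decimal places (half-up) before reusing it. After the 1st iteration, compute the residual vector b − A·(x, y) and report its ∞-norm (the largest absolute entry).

9.5997

Iteration 1:
  x = (4 - (3)·1.0000) / (-7) = -0.1429
  y = (-8 - (-2)·0.7000) / (3) = -2.2000
Residual b − A·x = (9.5997, -1.6858); ∞-norm = 9.5997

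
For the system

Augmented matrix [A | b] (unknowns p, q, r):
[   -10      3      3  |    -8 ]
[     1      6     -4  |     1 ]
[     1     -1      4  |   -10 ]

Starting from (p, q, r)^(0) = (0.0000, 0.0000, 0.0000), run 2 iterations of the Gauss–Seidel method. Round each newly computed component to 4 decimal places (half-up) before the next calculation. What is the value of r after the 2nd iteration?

-2.9077

Iteration 1:
  p = (-8 - (3)·0.0000 - (3)·0.0000) / (-10) = 0.8000
  q = (1 - (1)·0.8000 - (-4)·0.0000) / (6) = 0.0333
  r = (-10 - (1)·0.8000 - (-1)·0.0333) / (4) = -2.6917
Iteration 2:
  p = (-8 - (3)·0.0333 - (3)·-2.6917) / (-10) = 0.0025
  q = (1 - (1)·0.0025 - (-4)·-2.6917) / (6) = -1.6282
  r = (-10 - (1)·0.0025 - (-1)·-1.6282) / (4) = -2.9077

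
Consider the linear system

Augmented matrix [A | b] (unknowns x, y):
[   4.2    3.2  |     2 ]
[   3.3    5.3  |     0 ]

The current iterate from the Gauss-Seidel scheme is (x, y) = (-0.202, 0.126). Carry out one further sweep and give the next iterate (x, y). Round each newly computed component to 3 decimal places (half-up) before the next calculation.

One sweep:
  x = (2 - (3.2)·0.126) / (4.2) = 0.380
  y = (0 - (3.3)·0.380) / (5.3) = -0.237

(0.380, -0.237)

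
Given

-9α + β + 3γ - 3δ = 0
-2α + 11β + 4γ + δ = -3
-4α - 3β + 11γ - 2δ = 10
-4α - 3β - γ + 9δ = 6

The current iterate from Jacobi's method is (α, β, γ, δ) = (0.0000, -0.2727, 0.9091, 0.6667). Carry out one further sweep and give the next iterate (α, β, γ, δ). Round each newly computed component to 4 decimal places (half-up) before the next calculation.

(0.0505, -0.6639, 0.9559, 0.6768)

One sweep:
  α = (0 - (1)·-0.2727 - (3)·0.9091 - (-3)·0.6667) / (-9) = 0.0505
  β = (-3 - (-2)·0.0000 - (4)·0.9091 - (1)·0.6667) / (11) = -0.6639
  γ = (10 - (-4)·0.0000 - (-3)·-0.2727 - (-2)·0.6667) / (11) = 0.9559
  δ = (6 - (-4)·0.0000 - (-3)·-0.2727 - (-1)·0.9091) / (9) = 0.6768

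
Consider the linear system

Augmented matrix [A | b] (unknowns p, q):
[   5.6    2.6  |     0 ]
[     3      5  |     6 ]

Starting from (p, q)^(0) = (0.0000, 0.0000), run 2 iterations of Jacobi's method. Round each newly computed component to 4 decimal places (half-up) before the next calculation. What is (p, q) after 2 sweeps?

Iteration 1:
  p = (0 - (2.6)·0.0000) / (5.6) = 0.0000
  q = (6 - (3)·0.0000) / (5) = 1.2000
Iteration 2:
  p = (0 - (2.6)·1.2000) / (5.6) = -0.5571
  q = (6 - (3)·0.0000) / (5) = 1.2000

(-0.5571, 1.2000)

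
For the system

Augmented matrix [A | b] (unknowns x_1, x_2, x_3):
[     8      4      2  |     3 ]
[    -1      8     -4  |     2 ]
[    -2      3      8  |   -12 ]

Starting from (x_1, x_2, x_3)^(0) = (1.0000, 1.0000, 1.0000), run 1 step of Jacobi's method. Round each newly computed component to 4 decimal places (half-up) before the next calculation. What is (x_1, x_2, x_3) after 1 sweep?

(-0.3750, 0.8750, -1.6250)

Iteration 1:
  x_1 = (3 - (4)·1.0000 - (2)·1.0000) / (8) = -0.3750
  x_2 = (2 - (-1)·1.0000 - (-4)·1.0000) / (8) = 0.8750
  x_3 = (-12 - (-2)·1.0000 - (3)·1.0000) / (8) = -1.6250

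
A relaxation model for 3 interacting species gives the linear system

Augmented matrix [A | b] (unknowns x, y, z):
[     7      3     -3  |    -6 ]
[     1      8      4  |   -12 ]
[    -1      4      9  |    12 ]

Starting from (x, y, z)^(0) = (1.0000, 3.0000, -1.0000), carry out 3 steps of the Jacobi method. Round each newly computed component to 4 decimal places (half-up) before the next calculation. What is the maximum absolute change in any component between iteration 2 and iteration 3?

0.9988

Iteration 1:
  x = (-6 - (3)·3.0000 - (-3)·-1.0000) / (7) = -2.5714
  y = (-12 - (1)·1.0000 - (4)·-1.0000) / (8) = -1.1250
  z = (12 - (-1)·1.0000 - (4)·3.0000) / (9) = 0.1111
Iteration 2:
  x = (-6 - (3)·-1.1250 - (-3)·0.1111) / (7) = -0.3274
  y = (-12 - (1)·-2.5714 - (4)·0.1111) / (8) = -1.2341
  z = (12 - (-1)·-2.5714 - (4)·-1.1250) / (9) = 1.5476
Iteration 3:
  x = (-6 - (3)·-1.2341 - (-3)·1.5476) / (7) = 0.3350
  y = (-12 - (1)·-0.3274 - (4)·1.5476) / (8) = -2.2329
  z = (12 - (-1)·-0.3274 - (4)·-1.2341) / (9) = 1.8454
Change: (0.6624, -0.9988, 0.2978) → max |·| = 0.9988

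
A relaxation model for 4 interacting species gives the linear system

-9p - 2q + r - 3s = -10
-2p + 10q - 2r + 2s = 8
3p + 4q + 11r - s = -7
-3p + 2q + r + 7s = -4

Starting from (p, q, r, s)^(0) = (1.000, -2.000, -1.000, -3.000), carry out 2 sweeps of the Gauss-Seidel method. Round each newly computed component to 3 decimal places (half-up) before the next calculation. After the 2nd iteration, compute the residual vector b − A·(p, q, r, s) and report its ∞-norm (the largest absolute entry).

6.052

Iteration 1:
  p = (-10 - (-2)·-2.000 - (1)·-1.000 - (-3)·-3.000) / (-9) = 2.444
  q = (8 - (-2)·2.444 - (-2)·-1.000 - (2)·-3.000) / (10) = 1.689
  r = (-7 - (3)·2.444 - (4)·1.689 - (-1)·-3.000) / (11) = -2.190
  s = (-4 - (-3)·2.444 - (2)·1.689 - (1)·-2.190) / (7) = 0.306
Iteration 2:
  p = (-10 - (-2)·1.689 - (1)·-2.190 - (-3)·0.306) / (-9) = 0.390
  q = (8 - (-2)·0.390 - (-2)·-2.190 - (2)·0.306) / (10) = 0.379
  r = (-7 - (3)·0.390 - (4)·0.379 - (-1)·0.306) / (11) = -0.853
  s = (-4 - (-3)·0.390 - (2)·0.379 - (1)·-0.853) / (7) = -0.391
Residual b − A·x = (-6.052, 4.066, -0.694, 0.002); ∞-norm = 6.052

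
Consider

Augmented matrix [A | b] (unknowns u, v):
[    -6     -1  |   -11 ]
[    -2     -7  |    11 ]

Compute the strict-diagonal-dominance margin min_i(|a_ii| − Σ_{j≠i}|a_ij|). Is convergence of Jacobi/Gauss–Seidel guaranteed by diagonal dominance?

5

row 1: |-6| − (1) = 5
row 2: |-7| − (2) = 5
minimum over rows = 5 → strictly diagonally dominant (convergence guaranteed)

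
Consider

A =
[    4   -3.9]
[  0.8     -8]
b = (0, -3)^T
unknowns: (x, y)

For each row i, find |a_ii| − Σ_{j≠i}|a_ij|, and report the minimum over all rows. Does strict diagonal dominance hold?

row 1: |4| − (3.9) = 0.1
row 2: |-8| − (0.8) = 7.2
minimum over rows = 0.1 → strictly diagonally dominant (convergence guaranteed)

0.1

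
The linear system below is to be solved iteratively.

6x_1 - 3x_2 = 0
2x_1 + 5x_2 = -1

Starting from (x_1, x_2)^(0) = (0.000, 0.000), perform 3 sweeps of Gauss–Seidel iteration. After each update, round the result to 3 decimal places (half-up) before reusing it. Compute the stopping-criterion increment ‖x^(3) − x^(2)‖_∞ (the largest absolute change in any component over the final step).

0.020

Iteration 1:
  x_1 = (0 - (-3)·0.000) / (6) = 0.000
  x_2 = (-1 - (2)·0.000) / (5) = -0.200
Iteration 2:
  x_1 = (0 - (-3)·-0.200) / (6) = -0.100
  x_2 = (-1 - (2)·-0.100) / (5) = -0.160
Iteration 3:
  x_1 = (0 - (-3)·-0.160) / (6) = -0.080
  x_2 = (-1 - (2)·-0.080) / (5) = -0.168
Change: (0.020, -0.008) → max |·| = 0.020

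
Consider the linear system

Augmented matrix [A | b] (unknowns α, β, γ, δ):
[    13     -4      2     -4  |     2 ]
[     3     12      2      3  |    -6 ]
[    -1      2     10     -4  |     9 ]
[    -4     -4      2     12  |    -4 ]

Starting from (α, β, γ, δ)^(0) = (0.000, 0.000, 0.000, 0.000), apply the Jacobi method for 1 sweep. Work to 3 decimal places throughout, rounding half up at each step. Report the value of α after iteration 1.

Iteration 1:
  α = (2 - (-4)·0.000 - (2)·0.000 - (-4)·0.000) / (13) = 0.154
  β = (-6 - (3)·0.000 - (2)·0.000 - (3)·0.000) / (12) = -0.500
  γ = (9 - (-1)·0.000 - (2)·0.000 - (-4)·0.000) / (10) = 0.900
  δ = (-4 - (-4)·0.000 - (-4)·0.000 - (2)·0.000) / (12) = -0.333

0.154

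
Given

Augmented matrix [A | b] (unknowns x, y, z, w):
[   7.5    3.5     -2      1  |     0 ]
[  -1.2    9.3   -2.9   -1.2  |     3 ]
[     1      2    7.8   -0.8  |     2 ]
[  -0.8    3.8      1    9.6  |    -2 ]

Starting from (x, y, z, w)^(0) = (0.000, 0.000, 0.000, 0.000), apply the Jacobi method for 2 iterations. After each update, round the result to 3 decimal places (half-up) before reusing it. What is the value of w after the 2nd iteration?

Iteration 1:
  x = (0 - (3.5)·0.000 - (-2)·0.000 - (1)·0.000) / (7.5) = 0.000
  y = (3 - (-1.2)·0.000 - (-2.9)·0.000 - (-1.2)·0.000) / (9.3) = 0.323
  z = (2 - (1)·0.000 - (2)·0.000 - (-0.8)·0.000) / (7.8) = 0.256
  w = (-2 - (-0.8)·0.000 - (3.8)·0.000 - (1)·0.000) / (9.6) = -0.208
Iteration 2:
  x = (0 - (3.5)·0.323 - (-2)·0.256 - (1)·-0.208) / (7.5) = -0.055
  y = (3 - (-1.2)·0.000 - (-2.9)·0.256 - (-1.2)·-0.208) / (9.3) = 0.376
  z = (2 - (1)·0.000 - (2)·0.323 - (-0.8)·-0.208) / (7.8) = 0.152
  w = (-2 - (-0.8)·0.000 - (3.8)·0.323 - (1)·0.256) / (9.6) = -0.363

-0.363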